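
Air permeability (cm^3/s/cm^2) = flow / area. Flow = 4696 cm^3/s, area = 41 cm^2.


Formula: Air Permeability = Airflow / Test Area
AP = 4696 cm^3/s / 41 cm^2
AP = 114.5 cm^3/s/cm^2

114.5 cm^3/s/cm^2


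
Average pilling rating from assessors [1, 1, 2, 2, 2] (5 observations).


Formula: Mean = sum / count
Sum = 1 + 1 + 2 + 2 + 2 = 8
Mean = 8 / 5 = 1.6

1.6


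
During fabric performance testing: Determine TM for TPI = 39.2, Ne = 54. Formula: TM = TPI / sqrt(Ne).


Formula: TM = TPI / sqrt(Ne)
Step 1: sqrt(Ne) = sqrt(54) = 7.3485
Step 2: TM = 39.2 / 7.3485 = 5.33

5.33 TM


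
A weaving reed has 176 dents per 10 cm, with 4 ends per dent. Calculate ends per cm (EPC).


Formula: EPC = (dents per 10 cm * ends per dent) / 10
Step 1: Total ends per 10 cm = 176 * 4 = 704
Step 2: EPC = 704 / 10 = 70.4 ends/cm

70.4 ends/cm


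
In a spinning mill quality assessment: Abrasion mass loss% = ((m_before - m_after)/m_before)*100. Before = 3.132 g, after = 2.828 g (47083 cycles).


Formula: Mass loss% = ((m_before - m_after) / m_before) * 100
Step 1: Mass loss = 3.132 - 2.828 = 0.304 g
Step 2: Ratio = 0.304 / 3.132 = 0.0970626
Step 3: Mass loss% = 0.0970626 * 100 = 9.70626% ≈ 9.71%

9.71%


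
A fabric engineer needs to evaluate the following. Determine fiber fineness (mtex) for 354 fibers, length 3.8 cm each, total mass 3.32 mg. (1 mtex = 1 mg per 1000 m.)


Formula: fineness (mtex) = mass (mg) / total length (km) = (mass_mg / total_length_m) * 1000
Step 1: Convert fiber length: 3.8 cm = 0.038 m
Step 2: Total fiber length = 354 * 0.038 = 13.452 m
Step 3: Linear density = 3.32 mg / 13.452 m = 0.2468 mg/m
Step 4: fineness = 0.2468 * 1000 = 246.8 mtex

246.8 mtex


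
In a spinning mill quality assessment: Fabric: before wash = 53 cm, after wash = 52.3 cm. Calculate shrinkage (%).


Formula: Shrinkage% = ((L_before - L_after) / L_before) * 100
Step 1: Shrinkage = 53 - 52.3 = 0.7 cm
Step 2: Shrinkage% = (0.7 / 53) * 100
Step 3: Shrinkage% = 0.013208 * 100 = 1.3208% ≈ 1.3%

1.3%


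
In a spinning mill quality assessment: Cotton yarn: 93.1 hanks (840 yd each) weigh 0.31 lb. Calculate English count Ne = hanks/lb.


Formula: Ne = hanks / mass_lb
Substituting: Ne = 93.1 / 0.31
Ne = 300.3

300.3 Ne


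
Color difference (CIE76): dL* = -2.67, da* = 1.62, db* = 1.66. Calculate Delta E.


Formula: Delta E = sqrt(dL*^2 + da*^2 + db*^2)
Step 1: dL*^2 = (-2.67)^2 = 7.1289
Step 2: da*^2 = 1.62^2 = 2.6244
Step 3: db*^2 = 1.66^2 = 2.7556
Step 4: Sum = 7.1289 + 2.6244 + 2.7556 = 12.5089
Step 5: Delta E = sqrt(12.5089) = 3.54

3.54 Delta E


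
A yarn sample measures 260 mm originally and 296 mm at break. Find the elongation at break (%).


Formula: Elongation (%) = ((L_break - L0) / L0) * 100
Step 1: Extension = 296 - 260 = 36 mm
Step 2: Elongation = (36 / 260) * 100
Step 3: Elongation = 0.138462 * 100 = 13.8462% ≈ 13.8%

13.8%


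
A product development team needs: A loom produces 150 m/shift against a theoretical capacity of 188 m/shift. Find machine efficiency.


Formula: Efficiency% = (Actual output / Theoretical output) * 100
Efficiency% = (150 / 188) * 100
Efficiency% = 0.797872 * 100 = 79.7872% ≈ 79.8%

79.8%


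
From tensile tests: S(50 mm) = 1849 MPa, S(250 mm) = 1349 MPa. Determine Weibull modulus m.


Formula: m = ln(L1/L2) / ln(S2/S1)
Step 1: ln(L1/L2) = ln(50/250) = -1.60944
Step 2: S2/S1 = 1349/1849 = 0.72958
Step 3: ln(S2/S1) = ln(0.72958) = -0.31529
Step 4: m = -1.60944 / -0.31529 = 5.10

5.10 (Weibull m)


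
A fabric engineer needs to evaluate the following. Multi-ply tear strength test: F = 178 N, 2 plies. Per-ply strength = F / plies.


Formula: Per-ply strength = Total force / Number of plies
Per-ply = 178 N / 2
Per-ply = 89 N

89 N


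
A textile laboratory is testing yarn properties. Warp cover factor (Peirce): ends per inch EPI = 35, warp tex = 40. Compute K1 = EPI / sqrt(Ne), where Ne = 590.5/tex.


Formula: K1 = EPI / sqrt(Ne), with Ne = 590.5 / tex_warp
Step 1: Ne = 590.5 / 40 = 14.763
Step 2: sqrt(Ne) = sqrt(14.763) = 3.8423
Step 3: K1 = 35 / 3.8423 = 9.1

9.1


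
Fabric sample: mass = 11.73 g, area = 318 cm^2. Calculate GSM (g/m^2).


Formula: GSM = mass_g / area_m2
Step 1: Convert area: 318 cm^2 = 318 / 10000 = 0.0318 m^2
Step 2: GSM = 11.73 g / 0.0318 m^2 = 368.9 g/m^2

368.9 g/m^2


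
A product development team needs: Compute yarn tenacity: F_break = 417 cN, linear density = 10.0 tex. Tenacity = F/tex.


Formula: Tenacity = Breaking force / Linear density
Tenacity = 417 cN / 10.0 tex
Tenacity = 41.70 cN/tex

41.70 cN/tex


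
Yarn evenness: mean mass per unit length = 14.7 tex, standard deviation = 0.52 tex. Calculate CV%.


Formula: CV% = (standard deviation / mean) * 100
Step 1: Ratio = 0.52 / 14.7 = 0.035374
Step 2: CV% = 0.035374 * 100 = 3.5374% ≈ 3.5%

3.5%


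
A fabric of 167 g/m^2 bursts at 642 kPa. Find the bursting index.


Formula: Bursting Index = Bursting Strength / Fabric GSM
BI = 642 kPa / 167 g/m^2
BI = 3.844 kPa/(g/m^2)

3.844 kPa/(g/m^2)


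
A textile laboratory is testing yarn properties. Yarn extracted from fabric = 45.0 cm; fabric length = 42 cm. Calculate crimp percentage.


Formula: Crimp% = ((L_yarn - L_fabric) / L_fabric) * 100
Step 1: Extension = 45.0 - 42 = 3.0 cm
Step 2: Crimp% = (3.0 / 42) * 100
Step 3: Crimp% = 0.071429 * 100 = 7.1429% ≈ 7.1%

7.1%


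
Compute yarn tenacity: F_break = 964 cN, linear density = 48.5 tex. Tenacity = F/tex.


Formula: Tenacity = Breaking force / Linear density
Tenacity = 964 cN / 48.5 tex
Tenacity = 19.88 cN/tex

19.88 cN/tex


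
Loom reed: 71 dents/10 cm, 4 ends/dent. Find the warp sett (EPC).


Formula: EPC = (dents per 10 cm * ends per dent) / 10
Step 1: Total ends per 10 cm = 71 * 4 = 284
Step 2: EPC = 284 / 10 = 28.4 ends/cm

28.4 ends/cm


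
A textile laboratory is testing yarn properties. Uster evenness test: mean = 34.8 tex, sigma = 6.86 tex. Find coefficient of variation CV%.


Formula: CV% = (standard deviation / mean) * 100
Step 1: Ratio = 6.86 / 34.8 = 0.197126
Step 2: CV% = 0.197126 * 100 = 19.7126% ≈ 19.7%

19.7%


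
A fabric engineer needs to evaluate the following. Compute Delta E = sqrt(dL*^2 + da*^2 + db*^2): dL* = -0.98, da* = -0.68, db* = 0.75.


Formula: Delta E = sqrt(dL*^2 + da*^2 + db*^2)
Step 1: dL*^2 = (-0.98)^2 = 0.9604
Step 2: da*^2 = (-0.68)^2 = 0.4624
Step 3: db*^2 = 0.75^2 = 0.5625
Step 4: Sum = 0.9604 + 0.4624 + 0.5625 = 1.9853
Step 5: Delta E = sqrt(1.9853) = 1.41

1.41 Delta E


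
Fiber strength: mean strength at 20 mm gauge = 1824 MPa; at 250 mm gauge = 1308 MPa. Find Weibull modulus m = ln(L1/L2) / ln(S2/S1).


Formula: m = ln(L1/L2) / ln(S2/S1)
Step 1: ln(L1/L2) = ln(20/250) = -2.52573
Step 2: S2/S1 = 1308/1824 = 0.71711
Step 3: ln(S2/S1) = ln(0.71711) = -0.33253
Step 4: m = -2.52573 / -0.33253 = 7.60

7.60 (Weibull m)


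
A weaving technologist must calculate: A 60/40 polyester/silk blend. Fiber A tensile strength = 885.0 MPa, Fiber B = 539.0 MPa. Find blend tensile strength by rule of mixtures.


Formula: Blend property = (fraction_A * property_A) + (fraction_B * property_B)
Step 1: Contribution A = 60/100 * 885.0 MPa = 531.0 MPa
Step 2: Contribution B = 40/100 * 539.0 MPa = 215.6 MPa
Step 3: Blend tensile strength = 531.0 + 215.6 = 746.6 MPa

746.6 MPa


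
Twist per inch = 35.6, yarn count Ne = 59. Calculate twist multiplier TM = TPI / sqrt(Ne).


Formula: TM = TPI / sqrt(Ne)
Step 1: sqrt(Ne) = sqrt(59) = 7.6811
Step 2: TM = 35.6 / 7.6811 = 4.63

4.63 TM


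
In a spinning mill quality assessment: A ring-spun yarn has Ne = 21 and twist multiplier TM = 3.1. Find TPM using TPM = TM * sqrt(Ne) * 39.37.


Formula: TPM = TM * sqrt(Ne) * 39.37
Step 1: sqrt(Ne) = sqrt(21) = 4.5826
Step 2: TM * sqrt(Ne) = 3.1 * 4.5826 = 14.2061
Step 3: TPM = 14.2061 * 39.37 = 559 twists/m

559 twists/m


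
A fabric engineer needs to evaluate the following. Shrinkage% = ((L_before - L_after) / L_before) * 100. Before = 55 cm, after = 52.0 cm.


Formula: Shrinkage% = ((L_before - L_after) / L_before) * 100
Step 1: Shrinkage = 55 - 52.0 = 3.0 cm
Step 2: Shrinkage% = (3.0 / 55) * 100
Step 3: Shrinkage% = 0.054545 * 100 = 5.4545% ≈ 5.5%

5.5%


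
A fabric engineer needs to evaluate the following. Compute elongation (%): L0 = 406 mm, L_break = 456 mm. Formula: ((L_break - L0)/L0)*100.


Formula: Elongation (%) = ((L_break - L0) / L0) * 100
Step 1: Extension = 456 - 406 = 50 mm
Step 2: Elongation = (50 / 406) * 100
Step 3: Elongation = 0.123153 * 100 = 12.3153% ≈ 12.3%

12.3%


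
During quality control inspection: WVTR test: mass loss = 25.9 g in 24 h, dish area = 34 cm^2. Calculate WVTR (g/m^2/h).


Formula: WVTR = mass_loss / (area * time)
Step 1: Convert area: 34 cm^2 = 0.0034 m^2
Step 2: WVTR = 25.9 g / (0.0034 m^2 * 24 h)
Step 3: WVTR = 25.9 / 0.0816 = 317.4 g/m^2/h

317.4 g/m^2/h


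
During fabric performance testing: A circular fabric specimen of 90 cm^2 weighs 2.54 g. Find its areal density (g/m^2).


Formula: GSM = mass_g / area_m2
Step 1: Convert area: 90 cm^2 = 90 / 10000 = 0.009 m^2
Step 2: GSM = 2.54 g / 0.009 m^2 = 282.2 g/m^2

282.2 g/m^2


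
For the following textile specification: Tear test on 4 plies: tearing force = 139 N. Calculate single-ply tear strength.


Formula: Per-ply strength = Total force / Number of plies
Per-ply = 139 N / 4
Per-ply = 34.75 N

34.75 N


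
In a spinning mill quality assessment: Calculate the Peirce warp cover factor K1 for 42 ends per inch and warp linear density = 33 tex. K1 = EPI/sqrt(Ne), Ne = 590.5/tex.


Formula: K1 = EPI / sqrt(Ne), with Ne = 590.5 / tex_warp
Step 1: Ne = 590.5 / 33 = 17.894
Step 2: sqrt(Ne) = sqrt(17.894) = 4.2301
Step 3: K1 = 42 / 4.2301 = 9.9

9.9


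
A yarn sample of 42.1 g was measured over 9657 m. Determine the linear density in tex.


Formula: Tex = (mass_g / length_m) * 1000
Substituting: Tex = (42.1 / 9657) * 1000
Intermediate: 42.1 / 9657 = 0.00435953 g/m
Tex = 0.00435953 * 1000 = 4.36 tex

4.36 tex


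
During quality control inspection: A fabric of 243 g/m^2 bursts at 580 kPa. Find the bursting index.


Formula: Bursting Index = Bursting Strength / Fabric GSM
BI = 580 kPa / 243 g/m^2
BI = 2.387 kPa/(g/m^2)

2.387 kPa/(g/m^2)


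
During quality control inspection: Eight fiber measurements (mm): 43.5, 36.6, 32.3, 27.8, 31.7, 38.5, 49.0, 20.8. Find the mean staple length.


Formula: Mean = sum of lengths / count
Sum = 43.5 + 36.6 + 32.3 + 27.8 + 31.7 + 38.5 + 49.0 + 20.8
Sum = 280.2 mm
Mean = 280.2 / 8 = 35.03 mm

35.03 mm


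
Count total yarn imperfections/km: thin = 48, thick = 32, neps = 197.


Formula: Total = thin places + thick places + neps
Total = 48 + 32 + 197
Total = 277 imperfections/km

277 imperfections/km


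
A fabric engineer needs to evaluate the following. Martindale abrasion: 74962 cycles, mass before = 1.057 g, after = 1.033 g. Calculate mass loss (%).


Formula: Mass loss% = ((m_before - m_after) / m_before) * 100
Step 1: Mass loss = 1.057 - 1.033 = 0.024 g
Step 2: Ratio = 0.024 / 1.057 = 0.0227058
Step 3: Mass loss% = 0.0227058 * 100 = 2.27058% ≈ 2.27%

2.27%


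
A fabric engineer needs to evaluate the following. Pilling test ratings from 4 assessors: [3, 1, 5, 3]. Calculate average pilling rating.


Formula: Mean = sum / count
Sum = 3 + 1 + 5 + 3 = 12
Mean = 12 / 4 = 3.0

3.0


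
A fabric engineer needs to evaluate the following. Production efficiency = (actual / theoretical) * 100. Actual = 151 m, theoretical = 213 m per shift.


Formula: Efficiency% = (Actual output / Theoretical output) * 100
Efficiency% = (151 / 213) * 100
Efficiency% = 0.70892 * 100 = 70.892% ≈ 70.9%

70.9%


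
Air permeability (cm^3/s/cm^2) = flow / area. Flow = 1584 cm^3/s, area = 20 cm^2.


Formula: Air Permeability = Airflow / Test Area
AP = 1584 cm^3/s / 20 cm^2
AP = 79.2 cm^3/s/cm^2

79.2 cm^3/s/cm^2


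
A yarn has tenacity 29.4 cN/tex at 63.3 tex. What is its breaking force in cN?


Formula: Breaking force = Tenacity * Linear density
F = 29.4 cN/tex * 63.3 tex
F = 1861.02 cN

1861.02 cN


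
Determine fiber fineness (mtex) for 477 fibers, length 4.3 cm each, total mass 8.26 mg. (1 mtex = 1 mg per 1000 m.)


Formula: fineness (mtex) = mass (mg) / total length (km) = (mass_mg / total_length_m) * 1000
Step 1: Convert fiber length: 4.3 cm = 0.043 m
Step 2: Total fiber length = 477 * 0.043 = 20.511 m
Step 3: Linear density = 8.26 mg / 20.511 m = 0.4027 mg/m
Step 4: fineness = 0.4027 * 1000 = 402.7 mtex

402.7 mtex


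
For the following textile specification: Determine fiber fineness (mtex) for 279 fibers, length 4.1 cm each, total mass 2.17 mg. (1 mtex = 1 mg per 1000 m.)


Formula: fineness (mtex) = mass (mg) / total length (km) = (mass_mg / total_length_m) * 1000
Step 1: Convert fiber length: 4.1 cm = 0.041 m
Step 2: Total fiber length = 279 * 0.041 = 11.439 m
Step 3: Linear density = 2.17 mg / 11.439 m = 0.1897 mg/m
Step 4: fineness = 0.1897 * 1000 = 189.7 mtex

189.7 mtex


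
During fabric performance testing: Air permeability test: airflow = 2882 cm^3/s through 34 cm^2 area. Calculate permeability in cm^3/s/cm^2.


Formula: Air Permeability = Airflow / Test Area
AP = 2882 cm^3/s / 34 cm^2
AP = 84.8 cm^3/s/cm^2

84.8 cm^3/s/cm^2


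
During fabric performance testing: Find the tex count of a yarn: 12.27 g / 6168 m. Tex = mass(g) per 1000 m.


Formula: Tex = (mass_g / length_m) * 1000
Substituting: Tex = (12.27 / 6168) * 1000
Intermediate: 12.27 / 6168 = 0.0019893 g/m
Tex = 0.0019893 * 1000 = 1.99 tex

1.99 tex


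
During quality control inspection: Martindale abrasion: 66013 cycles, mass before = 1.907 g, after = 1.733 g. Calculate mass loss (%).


Formula: Mass loss% = ((m_before - m_after) / m_before) * 100
Step 1: Mass loss = 1.907 - 1.733 = 0.174 g
Step 2: Ratio = 0.174 / 1.907 = 0.0912428
Step 3: Mass loss% = 0.0912428 * 100 = 9.12428% ≈ 9.12%

9.12%


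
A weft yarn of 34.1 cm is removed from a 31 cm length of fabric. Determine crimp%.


Formula: Crimp% = ((L_yarn - L_fabric) / L_fabric) * 100
Step 1: Extension = 34.1 - 31 = 3.1 cm
Step 2: Crimp% = (3.1 / 31) * 100
Step 3: Crimp% = 0.1 * 100 = 10.0%

10.0%


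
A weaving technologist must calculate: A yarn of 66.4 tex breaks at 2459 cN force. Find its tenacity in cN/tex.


Formula: Tenacity = Breaking force / Linear density
Tenacity = 2459 cN / 66.4 tex
Tenacity = 37.03 cN/tex

37.03 cN/tex


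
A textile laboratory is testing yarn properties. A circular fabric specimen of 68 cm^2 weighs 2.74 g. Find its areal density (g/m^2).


Formula: GSM = mass_g / area_m2
Step 1: Convert area: 68 cm^2 = 68 / 10000 = 0.0068 m^2
Step 2: GSM = 2.74 g / 0.0068 m^2 = 402.9 g/m^2

402.9 g/m^2


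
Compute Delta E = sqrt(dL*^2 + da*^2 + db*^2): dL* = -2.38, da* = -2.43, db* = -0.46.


Formula: Delta E = sqrt(dL*^2 + da*^2 + db*^2)
Step 1: dL*^2 = (-2.38)^2 = 5.6644
Step 2: da*^2 = (-2.43)^2 = 5.9049
Step 3: db*^2 = (-0.46)^2 = 0.2116
Step 4: Sum = 5.6644 + 5.9049 + 0.2116 = 11.7809
Step 5: Delta E = sqrt(11.7809) = 3.43

3.43 Delta E


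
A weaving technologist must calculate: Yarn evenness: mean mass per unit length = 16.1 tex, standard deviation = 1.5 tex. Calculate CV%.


Formula: CV% = (standard deviation / mean) * 100
Step 1: Ratio = 1.5 / 16.1 = 0.093168
Step 2: CV% = 0.093168 * 100 = 9.3168% ≈ 9.3%

9.3%


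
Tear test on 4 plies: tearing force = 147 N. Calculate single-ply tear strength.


Formula: Per-ply strength = Total force / Number of plies
Per-ply = 147 N / 4
Per-ply = 36.75 N

36.75 N


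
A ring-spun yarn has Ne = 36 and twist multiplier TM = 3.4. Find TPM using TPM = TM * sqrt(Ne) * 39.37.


Formula: TPM = TM * sqrt(Ne) * 39.37
Step 1: sqrt(Ne) = sqrt(36) = 6
Step 2: TM * sqrt(Ne) = 3.4 * 6 = 20.4
Step 3: TPM = 20.4 * 39.37 = 803 twists/m

803 twists/m


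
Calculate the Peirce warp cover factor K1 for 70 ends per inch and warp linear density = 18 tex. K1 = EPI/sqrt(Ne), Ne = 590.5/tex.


Formula: K1 = EPI / sqrt(Ne), with Ne = 590.5 / tex_warp
Step 1: Ne = 590.5 / 18 = 32.806
Step 2: sqrt(Ne) = sqrt(32.806) = 5.7277
Step 3: K1 = 70 / 5.7277 = 12.2

12.2


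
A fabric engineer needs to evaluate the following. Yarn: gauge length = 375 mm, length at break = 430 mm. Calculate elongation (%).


Formula: Elongation (%) = ((L_break - L0) / L0) * 100
Step 1: Extension = 430 - 375 = 55 mm
Step 2: Elongation = (55 / 375) * 100
Step 3: Elongation = 0.146667 * 100 = 14.6667% ≈ 14.7%

14.7%


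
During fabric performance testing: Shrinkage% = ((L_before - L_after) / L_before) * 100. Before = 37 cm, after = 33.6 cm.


Formula: Shrinkage% = ((L_before - L_after) / L_before) * 100
Step 1: Shrinkage = 37 - 33.6 = 3.4 cm
Step 2: Shrinkage% = (3.4 / 37) * 100
Step 3: Shrinkage% = 0.091892 * 100 = 9.1892% ≈ 9.2%

9.2%


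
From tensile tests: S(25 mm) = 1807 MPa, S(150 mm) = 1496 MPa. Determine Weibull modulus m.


Formula: m = ln(L1/L2) / ln(S2/S1)
Step 1: ln(L1/L2) = ln(25/150) = -1.79176
Step 2: S2/S1 = 1496/1807 = 0.82789
Step 3: ln(S2/S1) = ln(0.82789) = -0.18887
Step 4: m = -1.79176 / -0.18887 = 9.49

9.49 (Weibull m)


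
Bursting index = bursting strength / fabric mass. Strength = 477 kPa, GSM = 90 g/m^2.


Formula: Bursting Index = Bursting Strength / Fabric GSM
BI = 477 kPa / 90 g/m^2
BI = 5.300 kPa/(g/m^2)

5.300 kPa/(g/m^2)


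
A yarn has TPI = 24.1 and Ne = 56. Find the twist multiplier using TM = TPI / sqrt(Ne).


Formula: TM = TPI / sqrt(Ne)
Step 1: sqrt(Ne) = sqrt(56) = 7.4833
Step 2: TM = 24.1 / 7.4833 = 3.22

3.22 TM


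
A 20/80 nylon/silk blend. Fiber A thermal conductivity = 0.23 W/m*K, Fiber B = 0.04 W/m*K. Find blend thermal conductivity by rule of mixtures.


Formula: Blend property = (fraction_A * property_A) + (fraction_B * property_B)
Step 1: Contribution A = 20/100 * 0.23 W/m*K = 0.046 W/m*K
Step 2: Contribution B = 80/100 * 0.04 W/m*K = 0.032 W/m*K
Step 3: Blend thermal conductivity = 0.046 + 0.032 = 0.078 W/m*K

0.078 W/m*K


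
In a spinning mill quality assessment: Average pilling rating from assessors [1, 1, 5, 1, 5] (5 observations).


Formula: Mean = sum / count
Sum = 1 + 1 + 5 + 1 + 5 = 13
Mean = 13 / 5 = 2.6

2.6


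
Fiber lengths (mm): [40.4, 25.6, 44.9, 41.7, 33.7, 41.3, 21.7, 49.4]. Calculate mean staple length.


Formula: Mean = sum of lengths / count
Sum = 40.4 + 25.6 + 44.9 + 41.7 + 33.7 + 41.3 + 21.7 + 49.4
Sum = 298.7 mm
Mean = 298.7 / 8 = 37.34 mm

37.34 mm


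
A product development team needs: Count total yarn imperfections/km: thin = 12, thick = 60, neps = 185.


Formula: Total = thin places + thick places + neps
Total = 12 + 60 + 185
Total = 257 imperfections/km

257 imperfections/km


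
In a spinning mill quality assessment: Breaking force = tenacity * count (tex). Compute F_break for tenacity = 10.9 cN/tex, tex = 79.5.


Formula: Breaking force = Tenacity * Linear density
F = 10.9 cN/tex * 79.5 tex
F = 866.55 cN

866.55 cN


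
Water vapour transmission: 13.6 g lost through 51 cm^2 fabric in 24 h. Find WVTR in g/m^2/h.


Formula: WVTR = mass_loss / (area * time)
Step 1: Convert area: 51 cm^2 = 0.0051 m^2
Step 2: WVTR = 13.6 g / (0.0051 m^2 * 24 h)
Step 3: WVTR = 13.6 / 0.1224 = 111.1 g/m^2/h

111.1 g/m^2/h


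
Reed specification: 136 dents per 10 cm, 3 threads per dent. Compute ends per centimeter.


Formula: EPC = (dents per 10 cm * ends per dent) / 10
Step 1: Total ends per 10 cm = 136 * 3 = 408
Step 2: EPC = 408 / 10 = 40.8 ends/cm

40.8 ends/cm


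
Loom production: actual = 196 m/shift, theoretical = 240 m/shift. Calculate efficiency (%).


Formula: Efficiency% = (Actual output / Theoretical output) * 100
Efficiency% = (196 / 240) * 100
Efficiency% = 0.816667 * 100 = 81.6667% ≈ 81.7%

81.7%


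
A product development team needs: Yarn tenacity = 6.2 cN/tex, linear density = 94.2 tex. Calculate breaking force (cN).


Formula: Breaking force = Tenacity * Linear density
F = 6.2 cN/tex * 94.2 tex
F = 584.04 cN

584.04 cN


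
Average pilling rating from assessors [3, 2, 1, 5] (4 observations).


Formula: Mean = sum / count
Sum = 3 + 2 + 1 + 5 = 11
Mean = 11 / 4 = 2.8

2.8


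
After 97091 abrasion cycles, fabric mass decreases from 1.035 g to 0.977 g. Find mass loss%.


Formula: Mass loss% = ((m_before - m_after) / m_before) * 100
Step 1: Mass loss = 1.035 - 0.977 = 0.058 g
Step 2: Ratio = 0.058 / 1.035 = 0.0560386
Step 3: Mass loss% = 0.0560386 * 100 = 5.60386% ≈ 5.60%

5.60%


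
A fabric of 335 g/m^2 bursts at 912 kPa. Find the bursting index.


Formula: Bursting Index = Bursting Strength / Fabric GSM
BI = 912 kPa / 335 g/m^2
BI = 2.722 kPa/(g/m^2)

2.722 kPa/(g/m^2)


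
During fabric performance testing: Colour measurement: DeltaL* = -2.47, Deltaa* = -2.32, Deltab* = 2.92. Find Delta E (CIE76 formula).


Formula: Delta E = sqrt(dL*^2 + da*^2 + db*^2)
Step 1: dL*^2 = (-2.47)^2 = 6.1009
Step 2: da*^2 = (-2.32)^2 = 5.3824
Step 3: db*^2 = 2.92^2 = 8.5264
Step 4: Sum = 6.1009 + 5.3824 + 8.5264 = 20.0097
Step 5: Delta E = sqrt(20.0097) = 4.47

4.47 Delta E


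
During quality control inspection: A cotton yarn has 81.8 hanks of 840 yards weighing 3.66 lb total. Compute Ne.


Formula: Ne = hanks / mass_lb
Substituting: Ne = 81.8 / 3.66
Ne = 22.3

22.3 Ne


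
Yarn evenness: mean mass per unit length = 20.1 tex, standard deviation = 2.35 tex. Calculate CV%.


Formula: CV% = (standard deviation / mean) * 100
Step 1: Ratio = 2.35 / 20.1 = 0.116915
Step 2: CV% = 0.116915 * 100 = 11.6915% ≈ 11.7%

11.7%


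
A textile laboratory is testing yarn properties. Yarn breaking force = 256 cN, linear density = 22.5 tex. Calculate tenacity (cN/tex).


Formula: Tenacity = Breaking force / Linear density
Tenacity = 256 cN / 22.5 tex
Tenacity = 11.38 cN/tex

11.38 cN/tex


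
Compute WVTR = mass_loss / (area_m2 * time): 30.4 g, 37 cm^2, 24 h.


Formula: WVTR = mass_loss / (area * time)
Step 1: Convert area: 37 cm^2 = 0.0037 m^2
Step 2: WVTR = 30.4 g / (0.0037 m^2 * 24 h)
Step 3: WVTR = 30.4 / 0.0888 = 342.3 g/m^2/h

342.3 g/m^2/h


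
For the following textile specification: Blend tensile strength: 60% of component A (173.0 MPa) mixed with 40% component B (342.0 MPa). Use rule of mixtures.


Formula: Blend property = (fraction_A * property_A) + (fraction_B * property_B)
Step 1: Contribution A = 60/100 * 173.0 MPa = 103.8 MPa
Step 2: Contribution B = 40/100 * 342.0 MPa = 136.8 MPa
Step 3: Blend tensile strength = 103.8 + 136.8 = 240.6 MPa

240.6 MPa


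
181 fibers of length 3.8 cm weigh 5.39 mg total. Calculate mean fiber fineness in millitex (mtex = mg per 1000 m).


Formula: fineness (mtex) = mass (mg) / total length (km) = (mass_mg / total_length_m) * 1000
Step 1: Convert fiber length: 3.8 cm = 0.038 m
Step 2: Total fiber length = 181 * 0.038 = 6.878 m
Step 3: Linear density = 5.39 mg / 6.878 m = 0.7837 mg/m
Step 4: fineness = 0.7837 * 1000 = 783.7 mtex

783.7 mtex


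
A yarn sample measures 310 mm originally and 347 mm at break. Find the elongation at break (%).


Formula: Elongation (%) = ((L_break - L0) / L0) * 100
Step 1: Extension = 347 - 310 = 37 mm
Step 2: Elongation = (37 / 310) * 100
Step 3: Elongation = 0.119355 * 100 = 11.9355% ≈ 11.9%

11.9%


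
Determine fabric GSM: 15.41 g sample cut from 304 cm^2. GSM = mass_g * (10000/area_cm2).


Formula: GSM = mass_g / area_m2
Step 1: Convert area: 304 cm^2 = 304 / 10000 = 0.0304 m^2
Step 2: GSM = 15.41 g / 0.0304 m^2 = 506.9 g/m^2

506.9 g/m^2


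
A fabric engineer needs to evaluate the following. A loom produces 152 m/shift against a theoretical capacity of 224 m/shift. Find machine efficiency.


Formula: Efficiency% = (Actual output / Theoretical output) * 100
Efficiency% = (152 / 224) * 100
Efficiency% = 0.678571 * 100 = 67.8571% ≈ 67.9%

67.9%


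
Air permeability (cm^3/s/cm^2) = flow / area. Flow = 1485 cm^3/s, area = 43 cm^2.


Formula: Air Permeability = Airflow / Test Area
AP = 1485 cm^3/s / 43 cm^2
AP = 34.5 cm^3/s/cm^2

34.5 cm^3/s/cm^2


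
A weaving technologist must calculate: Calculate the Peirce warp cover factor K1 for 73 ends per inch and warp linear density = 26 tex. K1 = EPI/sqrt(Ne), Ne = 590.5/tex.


Formula: K1 = EPI / sqrt(Ne), with Ne = 590.5 / tex_warp
Step 1: Ne = 590.5 / 26 = 22.712
Step 2: sqrt(Ne) = sqrt(22.712) = 4.7657
Step 3: K1 = 73 / 4.7657 = 15.3

15.3


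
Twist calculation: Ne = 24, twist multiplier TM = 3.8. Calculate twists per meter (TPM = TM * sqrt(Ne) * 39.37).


Formula: TPM = TM * sqrt(Ne) * 39.37
Step 1: sqrt(Ne) = sqrt(24) = 4.899
Step 2: TM * sqrt(Ne) = 3.8 * 4.899 = 18.6162
Step 3: TPM = 18.6162 * 39.37 = 733 twists/m

733 twists/m


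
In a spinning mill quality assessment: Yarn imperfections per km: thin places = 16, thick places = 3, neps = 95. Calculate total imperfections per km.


Formula: Total = thin places + thick places + neps
Total = 16 + 3 + 95
Total = 114 imperfections/km

114 imperfections/km


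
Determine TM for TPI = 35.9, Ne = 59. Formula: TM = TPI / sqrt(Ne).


Formula: TM = TPI / sqrt(Ne)
Step 1: sqrt(Ne) = sqrt(59) = 7.6811
Step 2: TM = 35.9 / 7.6811 = 4.67

4.67 TM


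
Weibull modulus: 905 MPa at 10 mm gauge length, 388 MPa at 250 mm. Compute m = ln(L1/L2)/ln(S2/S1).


Formula: m = ln(L1/L2) / ln(S2/S1)
Step 1: ln(L1/L2) = ln(10/250) = -3.21888
Step 2: S2/S1 = 388/905 = 0.42873
Step 3: ln(S2/S1) = ln(0.42873) = -0.84693
Step 4: m = -3.21888 / -0.84693 = 3.80

3.80 (Weibull m)


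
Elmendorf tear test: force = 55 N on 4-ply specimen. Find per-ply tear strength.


Formula: Per-ply strength = Total force / Number of plies
Per-ply = 55 N / 4
Per-ply = 13.75 N

13.75 N


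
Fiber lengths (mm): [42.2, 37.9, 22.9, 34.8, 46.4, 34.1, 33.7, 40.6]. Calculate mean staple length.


Formula: Mean = sum of lengths / count
Sum = 42.2 + 37.9 + 22.9 + 34.8 + 46.4 + 34.1 + 33.7 + 40.6
Sum = 292.6 mm
Mean = 292.6 / 8 = 36.58 mm

36.58 mm


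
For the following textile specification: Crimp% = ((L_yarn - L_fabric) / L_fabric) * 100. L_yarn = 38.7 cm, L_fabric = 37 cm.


Formula: Crimp% = ((L_yarn - L_fabric) / L_fabric) * 100
Step 1: Extension = 38.7 - 37 = 1.7 cm
Step 2: Crimp% = (1.7 / 37) * 100
Step 3: Crimp% = 0.045946 * 100 = 4.5946% ≈ 4.6%

4.6%


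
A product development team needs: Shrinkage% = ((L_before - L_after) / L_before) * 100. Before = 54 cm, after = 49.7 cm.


Formula: Shrinkage% = ((L_before - L_after) / L_before) * 100
Step 1: Shrinkage = 54 - 49.7 = 4.3 cm
Step 2: Shrinkage% = (4.3 / 54) * 100
Step 3: Shrinkage% = 0.07963 * 100 = 7.963% ≈ 8.0%

8.0%


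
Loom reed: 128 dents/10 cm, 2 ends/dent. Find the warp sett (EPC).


Formula: EPC = (dents per 10 cm * ends per dent) / 10
Step 1: Total ends per 10 cm = 128 * 2 = 256
Step 2: EPC = 256 / 10 = 25.6 ends/cm

25.6 ends/cm


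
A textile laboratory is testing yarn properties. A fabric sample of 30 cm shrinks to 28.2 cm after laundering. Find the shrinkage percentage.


Formula: Shrinkage% = ((L_before - L_after) / L_before) * 100
Step 1: Shrinkage = 30 - 28.2 = 1.8 cm
Step 2: Shrinkage% = (1.8 / 30) * 100
Step 3: Shrinkage% = 0.06 * 100 = 6.0%

6.0%


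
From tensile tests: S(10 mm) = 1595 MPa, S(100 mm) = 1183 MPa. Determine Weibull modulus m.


Formula: m = ln(L1/L2) / ln(S2/S1)
Step 1: ln(L1/L2) = ln(10/100) = -2.30259
Step 2: S2/S1 = 1183/1595 = 0.74169
Step 3: ln(S2/S1) = ln(0.74169) = -0.29882
Step 4: m = -2.30259 / -0.29882 = 7.71

7.71 (Weibull m)


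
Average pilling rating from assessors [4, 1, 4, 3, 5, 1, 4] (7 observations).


Formula: Mean = sum / count
Sum = 4 + 1 + 4 + 3 + 5 + 1 + 4 = 22
Mean = 22 / 7 = 3.1

3.1


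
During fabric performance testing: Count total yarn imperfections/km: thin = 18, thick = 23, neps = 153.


Formula: Total = thin places + thick places + neps
Total = 18 + 23 + 153
Total = 194 imperfections/km

194 imperfections/km


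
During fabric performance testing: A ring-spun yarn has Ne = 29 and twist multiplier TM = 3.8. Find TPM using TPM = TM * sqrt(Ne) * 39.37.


Formula: TPM = TM * sqrt(Ne) * 39.37
Step 1: sqrt(Ne) = sqrt(29) = 5.3852
Step 2: TM * sqrt(Ne) = 3.8 * 5.3852 = 20.4638
Step 3: TPM = 20.4638 * 39.37 = 806 twists/m

806 twists/m


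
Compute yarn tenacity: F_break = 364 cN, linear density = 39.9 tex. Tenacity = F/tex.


Formula: Tenacity = Breaking force / Linear density
Tenacity = 364 cN / 39.9 tex
Tenacity = 9.12 cN/tex

9.12 cN/tex


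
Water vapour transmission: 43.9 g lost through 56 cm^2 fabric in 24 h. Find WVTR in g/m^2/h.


Formula: WVTR = mass_loss / (area * time)
Step 1: Convert area: 56 cm^2 = 0.0056 m^2
Step 2: WVTR = 43.9 g / (0.0056 m^2 * 24 h)
Step 3: WVTR = 43.9 / 0.1344 = 326.6 g/m^2/h

326.6 g/m^2/h


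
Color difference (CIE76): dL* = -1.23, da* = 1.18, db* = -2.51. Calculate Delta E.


Formula: Delta E = sqrt(dL*^2 + da*^2 + db*^2)
Step 1: dL*^2 = (-1.23)^2 = 1.5129
Step 2: da*^2 = 1.18^2 = 1.3924
Step 3: db*^2 = (-2.51)^2 = 6.3001
Step 4: Sum = 1.5129 + 1.3924 + 6.3001 = 9.2054
Step 5: Delta E = sqrt(9.2054) = 3.03

3.03 Delta E


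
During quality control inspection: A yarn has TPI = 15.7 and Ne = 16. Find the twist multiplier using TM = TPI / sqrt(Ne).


Formula: TM = TPI / sqrt(Ne)
Step 1: sqrt(Ne) = sqrt(16) = 4
Step 2: TM = 15.7 / 4 = 3.93

3.93 TM


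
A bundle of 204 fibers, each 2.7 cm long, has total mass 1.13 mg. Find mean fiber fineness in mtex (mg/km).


Formula: fineness (mtex) = mass (mg) / total length (km) = (mass_mg / total_length_m) * 1000
Step 1: Convert fiber length: 2.7 cm = 0.027 m
Step 2: Total fiber length = 204 * 0.027 = 5.508 m
Step 3: Linear density = 1.13 mg / 5.508 m = 0.2052 mg/m
Step 4: fineness = 0.2052 * 1000 = 205.2 mtex

205.2 mtex


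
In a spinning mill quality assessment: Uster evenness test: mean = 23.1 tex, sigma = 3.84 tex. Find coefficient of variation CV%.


Formula: CV% = (standard deviation / mean) * 100
Step 1: Ratio = 3.84 / 23.1 = 0.166234
Step 2: CV% = 0.166234 * 100 = 16.6234% ≈ 16.6%

16.6%


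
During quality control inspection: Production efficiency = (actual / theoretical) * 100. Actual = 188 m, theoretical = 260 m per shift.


Formula: Efficiency% = (Actual output / Theoretical output) * 100
Efficiency% = (188 / 260) * 100
Efficiency% = 0.723077 * 100 = 72.3077% ≈ 72.3%

72.3%


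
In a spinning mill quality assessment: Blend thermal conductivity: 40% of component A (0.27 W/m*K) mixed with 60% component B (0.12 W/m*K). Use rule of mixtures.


Formula: Blend property = (fraction_A * property_A) + (fraction_B * property_B)
Step 1: Contribution A = 40/100 * 0.27 W/m*K = 0.108 W/m*K
Step 2: Contribution B = 60/100 * 0.12 W/m*K = 0.072 W/m*K
Step 3: Blend thermal conductivity = 0.108 + 0.072 = 0.18 W/m*K

0.18 W/m*K


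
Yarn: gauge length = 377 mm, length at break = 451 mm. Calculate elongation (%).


Formula: Elongation (%) = ((L_break - L0) / L0) * 100
Step 1: Extension = 451 - 377 = 74 mm
Step 2: Elongation = (74 / 377) * 100
Step 3: Elongation = 0.196286 * 100 = 19.6286% ≈ 19.6%

19.6%


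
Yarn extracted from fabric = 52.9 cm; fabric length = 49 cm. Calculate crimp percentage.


Formula: Crimp% = ((L_yarn - L_fabric) / L_fabric) * 100
Step 1: Extension = 52.9 - 49 = 3.9 cm
Step 2: Crimp% = (3.9 / 49) * 100
Step 3: Crimp% = 0.079592 * 100 = 7.9592% ≈ 8.0%

8.0%


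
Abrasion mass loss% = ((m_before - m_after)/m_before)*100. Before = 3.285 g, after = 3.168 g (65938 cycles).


Formula: Mass loss% = ((m_before - m_after) / m_before) * 100
Step 1: Mass loss = 3.285 - 3.168 = 0.117 g
Step 2: Ratio = 0.117 / 3.285 = 0.0356164
Step 3: Mass loss% = 0.0356164 * 100 = 3.56164% ≈ 3.56%

3.56%


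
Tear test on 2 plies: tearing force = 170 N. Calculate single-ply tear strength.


Formula: Per-ply strength = Total force / Number of plies
Per-ply = 170 N / 2
Per-ply = 85 N

85 N


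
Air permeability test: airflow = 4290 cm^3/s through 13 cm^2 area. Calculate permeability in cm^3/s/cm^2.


Formula: Air Permeability = Airflow / Test Area
AP = 4290 cm^3/s / 13 cm^2
AP = 330.0 cm^3/s/cm^2

330.0 cm^3/s/cm^2


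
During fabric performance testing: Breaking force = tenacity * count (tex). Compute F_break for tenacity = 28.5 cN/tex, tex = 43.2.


Formula: Breaking force = Tenacity * Linear density
F = 28.5 cN/tex * 43.2 tex
F = 1231.20 cN

1231.20 cN


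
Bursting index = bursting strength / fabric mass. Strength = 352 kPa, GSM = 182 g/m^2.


Formula: Bursting Index = Bursting Strength / Fabric GSM
BI = 352 kPa / 182 g/m^2
BI = 1.934 kPa/(g/m^2)

1.934 kPa/(g/m^2)


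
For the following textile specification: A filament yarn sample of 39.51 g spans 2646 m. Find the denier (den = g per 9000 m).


Formula: den = (mass_g / length_m) * 9000
Substituting: den = (39.51 / 2646) * 9000
Intermediate: 39.51 / 2646 = 0.01493197 g/m
den = 0.01493197 * 9000 = 134.4 denier

134.4 denier


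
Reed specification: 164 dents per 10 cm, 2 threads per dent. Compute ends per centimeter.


Formula: EPC = (dents per 10 cm * ends per dent) / 10
Step 1: Total ends per 10 cm = 164 * 2 = 328
Step 2: EPC = 328 / 10 = 32.8 ends/cm

32.8 ends/cm


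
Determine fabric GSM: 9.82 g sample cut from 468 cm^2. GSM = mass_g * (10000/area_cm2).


Formula: GSM = mass_g / area_m2
Step 1: Convert area: 468 cm^2 = 468 / 10000 = 0.0468 m^2
Step 2: GSM = 9.82 g / 0.0468 m^2 = 209.8 g/m^2

209.8 g/m^2


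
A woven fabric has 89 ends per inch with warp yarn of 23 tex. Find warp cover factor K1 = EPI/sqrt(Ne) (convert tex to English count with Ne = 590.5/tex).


Formula: K1 = EPI / sqrt(Ne), with Ne = 590.5 / tex_warp
Step 1: Ne = 590.5 / 23 = 25.674
Step 2: sqrt(Ne) = sqrt(25.674) = 5.067
Step 3: K1 = 89 / 5.067 = 17.6

17.6


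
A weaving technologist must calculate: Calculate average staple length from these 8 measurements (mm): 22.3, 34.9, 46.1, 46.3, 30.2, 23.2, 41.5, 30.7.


Formula: Mean = sum of lengths / count
Sum = 22.3 + 34.9 + 46.1 + 46.3 + 30.2 + 23.2 + 41.5 + 30.7
Sum = 275.2 mm
Mean = 275.2 / 8 = 34.40 mm

34.40 mm


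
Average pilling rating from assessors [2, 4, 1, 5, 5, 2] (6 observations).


Formula: Mean = sum / count
Sum = 2 + 4 + 1 + 5 + 5 + 2 = 19
Mean = 19 / 6 = 3.2

3.2


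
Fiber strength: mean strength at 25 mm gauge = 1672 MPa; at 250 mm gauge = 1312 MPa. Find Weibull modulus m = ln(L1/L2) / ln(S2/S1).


Formula: m = ln(L1/L2) / ln(S2/S1)
Step 1: ln(L1/L2) = ln(25/250) = -2.30259
Step 2: S2/S1 = 1312/1672 = 0.78469
Step 3: ln(S2/S1) = ln(0.78469) = -0.24247
Step 4: m = -2.30259 / -0.24247 = 9.50

9.50 (Weibull m)


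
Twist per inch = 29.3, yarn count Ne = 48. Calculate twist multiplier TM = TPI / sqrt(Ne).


Formula: TM = TPI / sqrt(Ne)
Step 1: sqrt(Ne) = sqrt(48) = 6.9282
Step 2: TM = 29.3 / 6.9282 = 4.23

4.23 TM


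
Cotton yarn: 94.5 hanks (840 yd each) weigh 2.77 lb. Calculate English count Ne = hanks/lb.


Formula: Ne = hanks / mass_lb
Substituting: Ne = 94.5 / 2.77
Ne = 34.1

34.1 Ne


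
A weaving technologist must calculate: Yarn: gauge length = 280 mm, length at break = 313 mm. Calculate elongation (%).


Formula: Elongation (%) = ((L_break - L0) / L0) * 100
Step 1: Extension = 313 - 280 = 33 mm
Step 2: Elongation = (33 / 280) * 100
Step 3: Elongation = 0.117857 * 100 = 11.7857% ≈ 11.8%

11.8%


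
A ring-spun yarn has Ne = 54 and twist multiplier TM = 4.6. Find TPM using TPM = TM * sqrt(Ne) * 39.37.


Formula: TPM = TM * sqrt(Ne) * 39.37
Step 1: sqrt(Ne) = sqrt(54) = 7.3485
Step 2: TM * sqrt(Ne) = 4.6 * 7.3485 = 33.8031
Step 3: TPM = 33.8031 * 39.37 = 1331 twists/m

1331 twists/m


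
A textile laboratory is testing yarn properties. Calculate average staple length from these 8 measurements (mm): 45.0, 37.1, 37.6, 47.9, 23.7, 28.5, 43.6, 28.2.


Formula: Mean = sum of lengths / count
Sum = 45.0 + 37.1 + 37.6 + 47.9 + 23.7 + 28.5 + 43.6 + 28.2
Sum = 291.6 mm
Mean = 291.6 / 8 = 36.45 mm

36.45 mm


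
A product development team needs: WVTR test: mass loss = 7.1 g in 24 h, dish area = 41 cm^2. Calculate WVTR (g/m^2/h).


Formula: WVTR = mass_loss / (area * time)
Step 1: Convert area: 41 cm^2 = 0.0041 m^2
Step 2: WVTR = 7.1 g / (0.0041 m^2 * 24 h)
Step 3: WVTR = 7.1 / 0.0984 = 72.2 g/m^2/h

72.2 g/m^2/h


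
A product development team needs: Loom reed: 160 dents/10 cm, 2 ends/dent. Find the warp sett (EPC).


Formula: EPC = (dents per 10 cm * ends per dent) / 10
Step 1: Total ends per 10 cm = 160 * 2 = 320
Step 2: EPC = 320 / 10 = 32.0 ends/cm

32.0 ends/cm


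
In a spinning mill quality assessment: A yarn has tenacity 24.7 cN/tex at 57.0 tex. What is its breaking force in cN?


Formula: Breaking force = Tenacity * Linear density
F = 24.7 cN/tex * 57.0 tex
F = 1407.90 cN

1407.90 cN


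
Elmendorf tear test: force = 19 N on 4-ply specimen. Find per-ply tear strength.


Formula: Per-ply strength = Total force / Number of plies
Per-ply = 19 N / 4
Per-ply = 4.75 N

4.75 N


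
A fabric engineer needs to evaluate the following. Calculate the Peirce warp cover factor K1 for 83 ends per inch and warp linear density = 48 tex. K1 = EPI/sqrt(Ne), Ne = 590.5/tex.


Formula: K1 = EPI / sqrt(Ne), with Ne = 590.5 / tex_warp
Step 1: Ne = 590.5 / 48 = 12.302
Step 2: sqrt(Ne) = sqrt(12.302) = 3.5074
Step 3: K1 = 83 / 3.5074 = 23.7

23.7


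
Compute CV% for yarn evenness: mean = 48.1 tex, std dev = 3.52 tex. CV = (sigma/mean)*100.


Formula: CV% = (standard deviation / mean) * 100
Step 1: Ratio = 3.52 / 48.1 = 0.073181
Step 2: CV% = 0.073181 * 100 = 7.3181% ≈ 7.3%

7.3%


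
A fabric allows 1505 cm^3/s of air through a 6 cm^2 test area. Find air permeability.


Formula: Air Permeability = Airflow / Test Area
AP = 1505 cm^3/s / 6 cm^2
AP = 250.8 cm^3/s/cm^2

250.8 cm^3/s/cm^2


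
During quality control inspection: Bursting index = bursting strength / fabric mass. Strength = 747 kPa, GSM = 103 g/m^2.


Formula: Bursting Index = Bursting Strength / Fabric GSM
BI = 747 kPa / 103 g/m^2
BI = 7.252 kPa/(g/m^2)

7.252 kPa/(g/m^2)


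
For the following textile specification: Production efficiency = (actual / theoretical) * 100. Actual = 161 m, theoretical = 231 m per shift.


Formula: Efficiency% = (Actual output / Theoretical output) * 100
Efficiency% = (161 / 231) * 100
Efficiency% = 0.69697 * 100 = 69.697% ≈ 69.7%

69.7%


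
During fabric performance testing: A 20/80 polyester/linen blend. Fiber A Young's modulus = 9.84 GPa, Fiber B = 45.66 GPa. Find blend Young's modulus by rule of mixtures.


Formula: Blend property = (fraction_A * property_A) + (fraction_B * property_B)
Step 1: Contribution A = 20/100 * 9.84 GPa = 1.968 GPa
Step 2: Contribution B = 80/100 * 45.66 GPa = 36.528 GPa
Step 3: Blend Young's modulus = 1.968 + 36.528 = 38.496 GPa

38.496 GPa


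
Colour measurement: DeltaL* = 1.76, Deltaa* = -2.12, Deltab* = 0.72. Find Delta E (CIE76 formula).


Formula: Delta E = sqrt(dL*^2 + da*^2 + db*^2)
Step 1: dL*^2 = 1.76^2 = 3.0976
Step 2: da*^2 = (-2.12)^2 = 4.4944
Step 3: db*^2 = 0.72^2 = 0.5184
Step 4: Sum = 3.0976 + 4.4944 + 0.5184 = 8.1104
Step 5: Delta E = sqrt(8.1104) = 2.85

2.85 Delta E


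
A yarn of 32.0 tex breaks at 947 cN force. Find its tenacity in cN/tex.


Formula: Tenacity = Breaking force / Linear density
Tenacity = 947 cN / 32.0 tex
Tenacity = 29.59 cN/tex

29.59 cN/tex


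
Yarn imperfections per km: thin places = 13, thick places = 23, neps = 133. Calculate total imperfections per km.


Formula: Total = thin places + thick places + neps
Total = 13 + 23 + 133
Total = 169 imperfections/km

169 imperfections/km


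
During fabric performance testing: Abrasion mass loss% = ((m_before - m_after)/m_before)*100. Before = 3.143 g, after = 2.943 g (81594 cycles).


Formula: Mass loss% = ((m_before - m_after) / m_before) * 100
Step 1: Mass loss = 3.143 - 2.943 = 0.2 g
Step 2: Ratio = 0.2 / 3.143 = 0.0636335
Step 3: Mass loss% = 0.0636335 * 100 = 6.36335% ≈ 6.36%

6.36%
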